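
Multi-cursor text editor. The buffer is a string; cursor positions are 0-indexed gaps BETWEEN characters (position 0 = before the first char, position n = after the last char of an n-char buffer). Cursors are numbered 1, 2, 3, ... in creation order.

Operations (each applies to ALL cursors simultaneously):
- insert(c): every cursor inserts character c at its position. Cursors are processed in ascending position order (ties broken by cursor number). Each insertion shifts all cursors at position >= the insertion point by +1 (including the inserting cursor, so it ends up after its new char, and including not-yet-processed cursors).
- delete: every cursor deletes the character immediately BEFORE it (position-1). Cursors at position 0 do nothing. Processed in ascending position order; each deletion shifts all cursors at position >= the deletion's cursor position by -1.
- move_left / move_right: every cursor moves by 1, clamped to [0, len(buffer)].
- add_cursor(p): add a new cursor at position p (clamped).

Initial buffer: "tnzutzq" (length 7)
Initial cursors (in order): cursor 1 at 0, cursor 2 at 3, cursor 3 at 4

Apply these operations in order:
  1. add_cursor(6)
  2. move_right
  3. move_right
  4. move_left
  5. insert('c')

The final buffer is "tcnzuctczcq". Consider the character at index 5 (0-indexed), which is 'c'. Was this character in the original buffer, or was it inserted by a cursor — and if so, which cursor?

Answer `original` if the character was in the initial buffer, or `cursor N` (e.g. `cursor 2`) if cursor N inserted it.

Answer: cursor 2

Derivation:
After op 1 (add_cursor(6)): buffer="tnzutzq" (len 7), cursors c1@0 c2@3 c3@4 c4@6, authorship .......
After op 2 (move_right): buffer="tnzutzq" (len 7), cursors c1@1 c2@4 c3@5 c4@7, authorship .......
After op 3 (move_right): buffer="tnzutzq" (len 7), cursors c1@2 c2@5 c3@6 c4@7, authorship .......
After op 4 (move_left): buffer="tnzutzq" (len 7), cursors c1@1 c2@4 c3@5 c4@6, authorship .......
After op 5 (insert('c')): buffer="tcnzuctczcq" (len 11), cursors c1@2 c2@6 c3@8 c4@10, authorship .1...2.3.4.
Authorship (.=original, N=cursor N): . 1 . . . 2 . 3 . 4 .
Index 5: author = 2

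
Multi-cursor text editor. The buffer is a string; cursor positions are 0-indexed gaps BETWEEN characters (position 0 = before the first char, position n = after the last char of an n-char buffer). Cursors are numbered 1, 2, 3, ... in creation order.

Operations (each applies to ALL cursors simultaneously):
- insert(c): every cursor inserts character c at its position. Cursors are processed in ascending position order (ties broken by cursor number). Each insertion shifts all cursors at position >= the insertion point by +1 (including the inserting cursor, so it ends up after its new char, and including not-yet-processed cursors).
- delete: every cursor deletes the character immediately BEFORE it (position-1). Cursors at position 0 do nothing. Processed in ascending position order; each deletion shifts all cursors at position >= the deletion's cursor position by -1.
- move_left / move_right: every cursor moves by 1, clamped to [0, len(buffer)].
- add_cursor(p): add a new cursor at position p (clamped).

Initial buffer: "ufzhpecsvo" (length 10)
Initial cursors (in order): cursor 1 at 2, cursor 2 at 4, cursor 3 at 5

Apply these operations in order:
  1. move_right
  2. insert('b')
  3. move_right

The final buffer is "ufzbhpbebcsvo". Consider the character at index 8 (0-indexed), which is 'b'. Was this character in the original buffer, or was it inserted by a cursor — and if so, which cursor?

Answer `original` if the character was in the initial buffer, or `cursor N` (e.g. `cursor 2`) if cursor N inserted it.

Answer: cursor 3

Derivation:
After op 1 (move_right): buffer="ufzhpecsvo" (len 10), cursors c1@3 c2@5 c3@6, authorship ..........
After op 2 (insert('b')): buffer="ufzbhpbebcsvo" (len 13), cursors c1@4 c2@7 c3@9, authorship ...1..2.3....
After op 3 (move_right): buffer="ufzbhpbebcsvo" (len 13), cursors c1@5 c2@8 c3@10, authorship ...1..2.3....
Authorship (.=original, N=cursor N): . . . 1 . . 2 . 3 . . . .
Index 8: author = 3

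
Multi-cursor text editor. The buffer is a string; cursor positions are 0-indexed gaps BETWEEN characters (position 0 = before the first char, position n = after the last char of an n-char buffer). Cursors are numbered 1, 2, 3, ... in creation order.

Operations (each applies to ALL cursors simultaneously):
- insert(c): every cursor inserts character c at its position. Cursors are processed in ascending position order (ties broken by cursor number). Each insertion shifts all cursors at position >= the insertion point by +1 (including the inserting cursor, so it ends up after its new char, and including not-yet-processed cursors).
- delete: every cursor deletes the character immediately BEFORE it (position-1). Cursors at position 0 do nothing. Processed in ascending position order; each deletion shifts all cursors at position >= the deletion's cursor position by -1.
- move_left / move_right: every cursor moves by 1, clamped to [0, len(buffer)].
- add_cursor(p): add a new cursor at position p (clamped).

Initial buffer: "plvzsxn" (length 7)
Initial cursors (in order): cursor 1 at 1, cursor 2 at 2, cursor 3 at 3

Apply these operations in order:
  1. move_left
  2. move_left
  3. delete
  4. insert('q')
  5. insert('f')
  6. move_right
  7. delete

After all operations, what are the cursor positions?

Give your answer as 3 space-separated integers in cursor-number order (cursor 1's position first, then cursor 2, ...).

After op 1 (move_left): buffer="plvzsxn" (len 7), cursors c1@0 c2@1 c3@2, authorship .......
After op 2 (move_left): buffer="plvzsxn" (len 7), cursors c1@0 c2@0 c3@1, authorship .......
After op 3 (delete): buffer="lvzsxn" (len 6), cursors c1@0 c2@0 c3@0, authorship ......
After op 4 (insert('q')): buffer="qqqlvzsxn" (len 9), cursors c1@3 c2@3 c3@3, authorship 123......
After op 5 (insert('f')): buffer="qqqffflvzsxn" (len 12), cursors c1@6 c2@6 c3@6, authorship 123123......
After op 6 (move_right): buffer="qqqffflvzsxn" (len 12), cursors c1@7 c2@7 c3@7, authorship 123123......
After op 7 (delete): buffer="qqqfvzsxn" (len 9), cursors c1@4 c2@4 c3@4, authorship 1231.....

Answer: 4 4 4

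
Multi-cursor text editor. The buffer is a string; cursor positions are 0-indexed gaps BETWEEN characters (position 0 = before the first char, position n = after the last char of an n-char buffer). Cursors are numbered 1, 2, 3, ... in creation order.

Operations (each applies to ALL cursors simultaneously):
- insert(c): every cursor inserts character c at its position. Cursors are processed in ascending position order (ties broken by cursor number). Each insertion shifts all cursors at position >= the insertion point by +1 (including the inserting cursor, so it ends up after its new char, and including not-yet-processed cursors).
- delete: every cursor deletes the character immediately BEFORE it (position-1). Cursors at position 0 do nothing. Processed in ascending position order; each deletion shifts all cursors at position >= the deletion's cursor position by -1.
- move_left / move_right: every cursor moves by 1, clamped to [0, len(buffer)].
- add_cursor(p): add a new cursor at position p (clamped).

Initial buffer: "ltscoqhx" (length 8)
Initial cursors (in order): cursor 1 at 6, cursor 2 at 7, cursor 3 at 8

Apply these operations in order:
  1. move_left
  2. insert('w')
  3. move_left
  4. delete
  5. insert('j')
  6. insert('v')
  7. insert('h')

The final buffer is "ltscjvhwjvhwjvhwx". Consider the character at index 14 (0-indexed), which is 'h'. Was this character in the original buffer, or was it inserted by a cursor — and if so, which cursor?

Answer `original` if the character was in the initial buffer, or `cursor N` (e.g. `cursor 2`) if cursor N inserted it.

After op 1 (move_left): buffer="ltscoqhx" (len 8), cursors c1@5 c2@6 c3@7, authorship ........
After op 2 (insert('w')): buffer="ltscowqwhwx" (len 11), cursors c1@6 c2@8 c3@10, authorship .....1.2.3.
After op 3 (move_left): buffer="ltscowqwhwx" (len 11), cursors c1@5 c2@7 c3@9, authorship .....1.2.3.
After op 4 (delete): buffer="ltscwwwx" (len 8), cursors c1@4 c2@5 c3@6, authorship ....123.
After op 5 (insert('j')): buffer="ltscjwjwjwx" (len 11), cursors c1@5 c2@7 c3@9, authorship ....112233.
After op 6 (insert('v')): buffer="ltscjvwjvwjvwx" (len 14), cursors c1@6 c2@9 c3@12, authorship ....111222333.
After op 7 (insert('h')): buffer="ltscjvhwjvhwjvhwx" (len 17), cursors c1@7 c2@11 c3@15, authorship ....111122223333.
Authorship (.=original, N=cursor N): . . . . 1 1 1 1 2 2 2 2 3 3 3 3 .
Index 14: author = 3

Answer: cursor 3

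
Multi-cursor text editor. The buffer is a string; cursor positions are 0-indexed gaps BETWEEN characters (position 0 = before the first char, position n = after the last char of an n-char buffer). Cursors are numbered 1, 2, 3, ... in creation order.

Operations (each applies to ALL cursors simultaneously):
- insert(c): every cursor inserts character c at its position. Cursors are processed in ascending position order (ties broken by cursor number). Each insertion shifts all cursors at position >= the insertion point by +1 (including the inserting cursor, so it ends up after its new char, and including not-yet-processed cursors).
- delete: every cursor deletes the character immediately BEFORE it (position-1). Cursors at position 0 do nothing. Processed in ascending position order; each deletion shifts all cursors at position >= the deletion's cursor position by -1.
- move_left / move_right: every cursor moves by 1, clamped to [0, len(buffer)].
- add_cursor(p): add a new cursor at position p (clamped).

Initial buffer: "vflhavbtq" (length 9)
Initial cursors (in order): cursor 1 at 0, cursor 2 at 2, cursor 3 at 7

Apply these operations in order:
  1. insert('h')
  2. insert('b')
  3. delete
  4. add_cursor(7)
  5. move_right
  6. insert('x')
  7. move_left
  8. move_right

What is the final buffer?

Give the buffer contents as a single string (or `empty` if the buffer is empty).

Answer: hvxfhlxhavxbhtxq

Derivation:
After op 1 (insert('h')): buffer="hvfhlhavbhtq" (len 12), cursors c1@1 c2@4 c3@10, authorship 1..2.....3..
After op 2 (insert('b')): buffer="hbvfhblhavbhbtq" (len 15), cursors c1@2 c2@6 c3@13, authorship 11..22.....33..
After op 3 (delete): buffer="hvfhlhavbhtq" (len 12), cursors c1@1 c2@4 c3@10, authorship 1..2.....3..
After op 4 (add_cursor(7)): buffer="hvfhlhavbhtq" (len 12), cursors c1@1 c2@4 c4@7 c3@10, authorship 1..2.....3..
After op 5 (move_right): buffer="hvfhlhavbhtq" (len 12), cursors c1@2 c2@5 c4@8 c3@11, authorship 1..2.....3..
After op 6 (insert('x')): buffer="hvxfhlxhavxbhtxq" (len 16), cursors c1@3 c2@7 c4@11 c3@15, authorship 1.1.2.2...4.3.3.
After op 7 (move_left): buffer="hvxfhlxhavxbhtxq" (len 16), cursors c1@2 c2@6 c4@10 c3@14, authorship 1.1.2.2...4.3.3.
After op 8 (move_right): buffer="hvxfhlxhavxbhtxq" (len 16), cursors c1@3 c2@7 c4@11 c3@15, authorship 1.1.2.2...4.3.3.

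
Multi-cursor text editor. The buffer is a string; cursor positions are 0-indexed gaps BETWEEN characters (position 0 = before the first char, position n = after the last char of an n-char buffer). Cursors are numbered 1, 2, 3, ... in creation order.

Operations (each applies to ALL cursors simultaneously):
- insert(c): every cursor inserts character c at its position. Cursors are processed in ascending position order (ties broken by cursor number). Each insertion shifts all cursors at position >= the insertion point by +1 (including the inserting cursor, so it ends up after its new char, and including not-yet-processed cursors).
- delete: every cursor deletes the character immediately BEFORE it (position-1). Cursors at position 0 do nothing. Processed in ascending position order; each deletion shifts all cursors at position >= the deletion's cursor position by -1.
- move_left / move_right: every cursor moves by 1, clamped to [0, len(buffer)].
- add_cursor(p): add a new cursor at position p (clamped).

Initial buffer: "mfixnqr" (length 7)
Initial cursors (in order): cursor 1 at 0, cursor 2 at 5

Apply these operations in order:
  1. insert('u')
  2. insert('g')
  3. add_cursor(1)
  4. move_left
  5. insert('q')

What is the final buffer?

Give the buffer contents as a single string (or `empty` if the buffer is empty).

After op 1 (insert('u')): buffer="umfixnuqr" (len 9), cursors c1@1 c2@7, authorship 1.....2..
After op 2 (insert('g')): buffer="ugmfixnugqr" (len 11), cursors c1@2 c2@9, authorship 11.....22..
After op 3 (add_cursor(1)): buffer="ugmfixnugqr" (len 11), cursors c3@1 c1@2 c2@9, authorship 11.....22..
After op 4 (move_left): buffer="ugmfixnugqr" (len 11), cursors c3@0 c1@1 c2@8, authorship 11.....22..
After op 5 (insert('q')): buffer="quqgmfixnuqgqr" (len 14), cursors c3@1 c1@3 c2@11, authorship 3111.....222..

Answer: quqgmfixnuqgqr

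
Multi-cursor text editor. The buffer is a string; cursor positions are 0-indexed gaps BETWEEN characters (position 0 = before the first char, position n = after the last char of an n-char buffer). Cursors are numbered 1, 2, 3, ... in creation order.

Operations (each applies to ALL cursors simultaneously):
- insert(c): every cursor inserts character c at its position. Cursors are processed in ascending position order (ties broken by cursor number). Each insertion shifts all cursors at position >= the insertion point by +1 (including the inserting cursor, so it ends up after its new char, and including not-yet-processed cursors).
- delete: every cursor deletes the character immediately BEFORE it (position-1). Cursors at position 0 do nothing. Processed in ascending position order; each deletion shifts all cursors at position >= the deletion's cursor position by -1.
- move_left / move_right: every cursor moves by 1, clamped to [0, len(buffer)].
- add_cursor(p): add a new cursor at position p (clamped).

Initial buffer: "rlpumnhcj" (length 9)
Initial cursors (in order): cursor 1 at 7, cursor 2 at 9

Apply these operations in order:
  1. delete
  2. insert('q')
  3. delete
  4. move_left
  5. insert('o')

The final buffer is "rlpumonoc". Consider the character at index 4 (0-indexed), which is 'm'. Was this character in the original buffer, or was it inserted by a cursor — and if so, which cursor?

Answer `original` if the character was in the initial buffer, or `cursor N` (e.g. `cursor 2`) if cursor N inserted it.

After op 1 (delete): buffer="rlpumnc" (len 7), cursors c1@6 c2@7, authorship .......
After op 2 (insert('q')): buffer="rlpumnqcq" (len 9), cursors c1@7 c2@9, authorship ......1.2
After op 3 (delete): buffer="rlpumnc" (len 7), cursors c1@6 c2@7, authorship .......
After op 4 (move_left): buffer="rlpumnc" (len 7), cursors c1@5 c2@6, authorship .......
After op 5 (insert('o')): buffer="rlpumonoc" (len 9), cursors c1@6 c2@8, authorship .....1.2.
Authorship (.=original, N=cursor N): . . . . . 1 . 2 .
Index 4: author = original

Answer: original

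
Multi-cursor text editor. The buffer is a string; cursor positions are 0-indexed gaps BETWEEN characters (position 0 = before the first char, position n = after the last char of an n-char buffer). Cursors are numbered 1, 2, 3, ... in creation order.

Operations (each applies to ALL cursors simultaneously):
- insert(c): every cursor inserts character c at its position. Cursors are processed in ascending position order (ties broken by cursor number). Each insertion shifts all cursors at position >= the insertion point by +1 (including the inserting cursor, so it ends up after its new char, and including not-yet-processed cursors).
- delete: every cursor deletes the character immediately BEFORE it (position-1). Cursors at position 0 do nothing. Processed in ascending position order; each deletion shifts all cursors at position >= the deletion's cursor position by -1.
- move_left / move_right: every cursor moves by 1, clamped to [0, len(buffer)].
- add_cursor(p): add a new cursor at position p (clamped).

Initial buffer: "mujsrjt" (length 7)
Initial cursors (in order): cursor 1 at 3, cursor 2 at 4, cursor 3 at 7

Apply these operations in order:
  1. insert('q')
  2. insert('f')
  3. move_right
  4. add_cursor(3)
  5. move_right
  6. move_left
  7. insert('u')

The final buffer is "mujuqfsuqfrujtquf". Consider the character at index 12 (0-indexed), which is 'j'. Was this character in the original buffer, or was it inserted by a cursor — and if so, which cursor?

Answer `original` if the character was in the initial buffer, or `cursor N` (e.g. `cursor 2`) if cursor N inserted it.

After op 1 (insert('q')): buffer="mujqsqrjtq" (len 10), cursors c1@4 c2@6 c3@10, authorship ...1.2...3
After op 2 (insert('f')): buffer="mujqfsqfrjtqf" (len 13), cursors c1@5 c2@8 c3@13, authorship ...11.22...33
After op 3 (move_right): buffer="mujqfsqfrjtqf" (len 13), cursors c1@6 c2@9 c3@13, authorship ...11.22...33
After op 4 (add_cursor(3)): buffer="mujqfsqfrjtqf" (len 13), cursors c4@3 c1@6 c2@9 c3@13, authorship ...11.22...33
After op 5 (move_right): buffer="mujqfsqfrjtqf" (len 13), cursors c4@4 c1@7 c2@10 c3@13, authorship ...11.22...33
After op 6 (move_left): buffer="mujqfsqfrjtqf" (len 13), cursors c4@3 c1@6 c2@9 c3@12, authorship ...11.22...33
After op 7 (insert('u')): buffer="mujuqfsuqfrujtquf" (len 17), cursors c4@4 c1@8 c2@12 c3@16, authorship ...411.122.2..333
Authorship (.=original, N=cursor N): . . . 4 1 1 . 1 2 2 . 2 . . 3 3 3
Index 12: author = original

Answer: original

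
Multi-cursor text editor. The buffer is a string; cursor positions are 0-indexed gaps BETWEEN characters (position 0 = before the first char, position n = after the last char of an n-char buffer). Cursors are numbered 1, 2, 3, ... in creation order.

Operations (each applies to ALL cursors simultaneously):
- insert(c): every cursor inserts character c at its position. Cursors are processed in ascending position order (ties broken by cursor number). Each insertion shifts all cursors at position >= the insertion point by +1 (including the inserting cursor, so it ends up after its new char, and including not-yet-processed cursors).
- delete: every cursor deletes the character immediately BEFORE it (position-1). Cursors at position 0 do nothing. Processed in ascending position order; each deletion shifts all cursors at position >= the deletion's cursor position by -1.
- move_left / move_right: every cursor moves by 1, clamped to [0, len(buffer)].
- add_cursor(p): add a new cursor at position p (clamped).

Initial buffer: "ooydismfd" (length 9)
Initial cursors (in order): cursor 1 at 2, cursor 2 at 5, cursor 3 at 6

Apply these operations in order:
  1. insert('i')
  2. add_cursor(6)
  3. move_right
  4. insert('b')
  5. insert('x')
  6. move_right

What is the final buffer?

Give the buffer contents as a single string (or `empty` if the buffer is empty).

Answer: ooiybxdiibxsbximbxfd

Derivation:
After op 1 (insert('i')): buffer="ooiydiisimfd" (len 12), cursors c1@3 c2@7 c3@9, authorship ..1...2.3...
After op 2 (add_cursor(6)): buffer="ooiydiisimfd" (len 12), cursors c1@3 c4@6 c2@7 c3@9, authorship ..1...2.3...
After op 3 (move_right): buffer="ooiydiisimfd" (len 12), cursors c1@4 c4@7 c2@8 c3@10, authorship ..1...2.3...
After op 4 (insert('b')): buffer="ooiybdiibsbimbfd" (len 16), cursors c1@5 c4@9 c2@11 c3@14, authorship ..1.1..24.23.3..
After op 5 (insert('x')): buffer="ooiybxdiibxsbximbxfd" (len 20), cursors c1@6 c4@11 c2@14 c3@18, authorship ..1.11..244.223.33..
After op 6 (move_right): buffer="ooiybxdiibxsbximbxfd" (len 20), cursors c1@7 c4@12 c2@15 c3@19, authorship ..1.11..244.223.33..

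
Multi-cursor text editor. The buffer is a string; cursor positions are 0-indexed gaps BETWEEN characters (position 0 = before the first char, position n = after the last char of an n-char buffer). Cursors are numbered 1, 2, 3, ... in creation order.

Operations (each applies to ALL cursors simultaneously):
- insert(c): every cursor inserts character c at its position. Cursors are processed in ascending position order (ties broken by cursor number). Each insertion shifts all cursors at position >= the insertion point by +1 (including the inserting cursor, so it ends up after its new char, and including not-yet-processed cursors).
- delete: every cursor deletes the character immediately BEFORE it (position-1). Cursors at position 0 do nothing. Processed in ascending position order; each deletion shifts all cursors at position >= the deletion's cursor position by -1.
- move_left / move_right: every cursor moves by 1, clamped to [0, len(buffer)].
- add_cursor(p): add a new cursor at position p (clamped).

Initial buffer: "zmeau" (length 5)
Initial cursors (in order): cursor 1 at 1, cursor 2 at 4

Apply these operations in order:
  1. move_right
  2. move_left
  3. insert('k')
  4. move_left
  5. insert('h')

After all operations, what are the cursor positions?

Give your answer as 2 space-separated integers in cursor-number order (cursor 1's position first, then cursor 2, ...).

Answer: 2 7

Derivation:
After op 1 (move_right): buffer="zmeau" (len 5), cursors c1@2 c2@5, authorship .....
After op 2 (move_left): buffer="zmeau" (len 5), cursors c1@1 c2@4, authorship .....
After op 3 (insert('k')): buffer="zkmeaku" (len 7), cursors c1@2 c2@6, authorship .1...2.
After op 4 (move_left): buffer="zkmeaku" (len 7), cursors c1@1 c2@5, authorship .1...2.
After op 5 (insert('h')): buffer="zhkmeahku" (len 9), cursors c1@2 c2@7, authorship .11...22.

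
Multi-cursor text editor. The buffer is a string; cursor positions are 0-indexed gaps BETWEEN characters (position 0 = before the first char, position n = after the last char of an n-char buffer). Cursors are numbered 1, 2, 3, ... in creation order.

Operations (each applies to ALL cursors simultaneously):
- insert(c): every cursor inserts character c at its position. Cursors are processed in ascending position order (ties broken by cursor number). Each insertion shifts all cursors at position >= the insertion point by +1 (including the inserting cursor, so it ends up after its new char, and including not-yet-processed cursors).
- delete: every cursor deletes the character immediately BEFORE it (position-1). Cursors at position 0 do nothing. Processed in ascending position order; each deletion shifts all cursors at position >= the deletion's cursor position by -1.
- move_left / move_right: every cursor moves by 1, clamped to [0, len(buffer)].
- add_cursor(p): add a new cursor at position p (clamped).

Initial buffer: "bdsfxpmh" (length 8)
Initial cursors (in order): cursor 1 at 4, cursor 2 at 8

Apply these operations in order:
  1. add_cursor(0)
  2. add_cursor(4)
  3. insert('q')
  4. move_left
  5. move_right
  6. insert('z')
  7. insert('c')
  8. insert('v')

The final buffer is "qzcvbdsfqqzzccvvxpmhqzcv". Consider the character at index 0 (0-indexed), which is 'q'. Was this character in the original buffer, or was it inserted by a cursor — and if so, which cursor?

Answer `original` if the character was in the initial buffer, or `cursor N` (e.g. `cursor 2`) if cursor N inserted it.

Answer: cursor 3

Derivation:
After op 1 (add_cursor(0)): buffer="bdsfxpmh" (len 8), cursors c3@0 c1@4 c2@8, authorship ........
After op 2 (add_cursor(4)): buffer="bdsfxpmh" (len 8), cursors c3@0 c1@4 c4@4 c2@8, authorship ........
After op 3 (insert('q')): buffer="qbdsfqqxpmhq" (len 12), cursors c3@1 c1@7 c4@7 c2@12, authorship 3....14....2
After op 4 (move_left): buffer="qbdsfqqxpmhq" (len 12), cursors c3@0 c1@6 c4@6 c2@11, authorship 3....14....2
After op 5 (move_right): buffer="qbdsfqqxpmhq" (len 12), cursors c3@1 c1@7 c4@7 c2@12, authorship 3....14....2
After op 6 (insert('z')): buffer="qzbdsfqqzzxpmhqz" (len 16), cursors c3@2 c1@10 c4@10 c2@16, authorship 33....1414....22
After op 7 (insert('c')): buffer="qzcbdsfqqzzccxpmhqzc" (len 20), cursors c3@3 c1@13 c4@13 c2@20, authorship 333....141414....222
After op 8 (insert('v')): buffer="qzcvbdsfqqzzccvvxpmhqzcv" (len 24), cursors c3@4 c1@16 c4@16 c2@24, authorship 3333....14141414....2222
Authorship (.=original, N=cursor N): 3 3 3 3 . . . . 1 4 1 4 1 4 1 4 . . . . 2 2 2 2
Index 0: author = 3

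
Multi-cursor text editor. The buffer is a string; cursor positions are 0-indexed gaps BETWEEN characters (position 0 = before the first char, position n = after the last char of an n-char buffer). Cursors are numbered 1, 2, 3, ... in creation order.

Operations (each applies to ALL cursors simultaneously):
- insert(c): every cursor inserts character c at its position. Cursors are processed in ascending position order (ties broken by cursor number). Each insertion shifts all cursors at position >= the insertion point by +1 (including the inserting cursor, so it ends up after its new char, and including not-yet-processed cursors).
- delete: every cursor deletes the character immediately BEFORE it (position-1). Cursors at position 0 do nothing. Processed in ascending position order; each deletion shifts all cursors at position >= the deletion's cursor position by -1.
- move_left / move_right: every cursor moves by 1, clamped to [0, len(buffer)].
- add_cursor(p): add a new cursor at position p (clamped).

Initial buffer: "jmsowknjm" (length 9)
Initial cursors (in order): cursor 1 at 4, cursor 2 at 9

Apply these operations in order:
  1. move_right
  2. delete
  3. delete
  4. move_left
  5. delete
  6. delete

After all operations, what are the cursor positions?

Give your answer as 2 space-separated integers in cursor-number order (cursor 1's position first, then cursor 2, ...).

After op 1 (move_right): buffer="jmsowknjm" (len 9), cursors c1@5 c2@9, authorship .........
After op 2 (delete): buffer="jmsoknj" (len 7), cursors c1@4 c2@7, authorship .......
After op 3 (delete): buffer="jmskn" (len 5), cursors c1@3 c2@5, authorship .....
After op 4 (move_left): buffer="jmskn" (len 5), cursors c1@2 c2@4, authorship .....
After op 5 (delete): buffer="jsn" (len 3), cursors c1@1 c2@2, authorship ...
After op 6 (delete): buffer="n" (len 1), cursors c1@0 c2@0, authorship .

Answer: 0 0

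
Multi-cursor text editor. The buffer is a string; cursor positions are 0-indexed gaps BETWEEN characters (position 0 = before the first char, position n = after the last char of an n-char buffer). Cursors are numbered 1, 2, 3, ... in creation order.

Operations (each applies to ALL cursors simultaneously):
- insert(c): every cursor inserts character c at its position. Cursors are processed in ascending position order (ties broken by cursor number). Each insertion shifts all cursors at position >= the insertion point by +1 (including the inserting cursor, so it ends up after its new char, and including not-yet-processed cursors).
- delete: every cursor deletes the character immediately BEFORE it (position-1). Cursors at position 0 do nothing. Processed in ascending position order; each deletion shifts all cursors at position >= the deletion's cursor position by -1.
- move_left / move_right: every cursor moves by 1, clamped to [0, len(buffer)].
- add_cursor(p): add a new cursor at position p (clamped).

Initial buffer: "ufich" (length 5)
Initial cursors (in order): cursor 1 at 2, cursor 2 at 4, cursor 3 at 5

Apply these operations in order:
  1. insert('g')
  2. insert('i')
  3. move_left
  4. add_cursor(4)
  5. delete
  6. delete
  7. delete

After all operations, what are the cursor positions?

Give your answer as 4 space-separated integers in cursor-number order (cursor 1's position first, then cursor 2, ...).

After op 1 (insert('g')): buffer="ufgicghg" (len 8), cursors c1@3 c2@6 c3@8, authorship ..1..2.3
After op 2 (insert('i')): buffer="ufgiicgihgi" (len 11), cursors c1@4 c2@8 c3@11, authorship ..11..22.33
After op 3 (move_left): buffer="ufgiicgihgi" (len 11), cursors c1@3 c2@7 c3@10, authorship ..11..22.33
After op 4 (add_cursor(4)): buffer="ufgiicgihgi" (len 11), cursors c1@3 c4@4 c2@7 c3@10, authorship ..11..22.33
After op 5 (delete): buffer="uficihi" (len 7), cursors c1@2 c4@2 c2@4 c3@6, authorship ....2.3
After op 6 (delete): buffer="iii" (len 3), cursors c1@0 c4@0 c2@1 c3@2, authorship .23
After op 7 (delete): buffer="i" (len 1), cursors c1@0 c2@0 c3@0 c4@0, authorship 3

Answer: 0 0 0 0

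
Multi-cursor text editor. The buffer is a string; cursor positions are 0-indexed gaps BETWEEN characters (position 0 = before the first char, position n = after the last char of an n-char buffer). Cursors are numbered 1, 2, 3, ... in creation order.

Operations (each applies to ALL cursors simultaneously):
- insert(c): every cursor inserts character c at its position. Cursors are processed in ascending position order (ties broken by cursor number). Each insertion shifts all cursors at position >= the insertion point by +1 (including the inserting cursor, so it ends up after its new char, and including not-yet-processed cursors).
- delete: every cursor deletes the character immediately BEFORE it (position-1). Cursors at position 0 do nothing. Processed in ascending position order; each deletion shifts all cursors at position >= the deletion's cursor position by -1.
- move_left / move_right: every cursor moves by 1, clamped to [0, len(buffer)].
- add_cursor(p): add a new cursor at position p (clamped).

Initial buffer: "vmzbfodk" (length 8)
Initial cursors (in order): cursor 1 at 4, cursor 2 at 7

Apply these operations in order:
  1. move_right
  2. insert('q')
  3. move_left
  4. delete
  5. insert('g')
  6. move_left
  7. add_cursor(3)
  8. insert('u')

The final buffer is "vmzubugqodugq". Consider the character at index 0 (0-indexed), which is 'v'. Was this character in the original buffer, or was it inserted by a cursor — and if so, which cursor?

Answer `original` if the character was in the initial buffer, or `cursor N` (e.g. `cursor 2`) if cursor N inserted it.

After op 1 (move_right): buffer="vmzbfodk" (len 8), cursors c1@5 c2@8, authorship ........
After op 2 (insert('q')): buffer="vmzbfqodkq" (len 10), cursors c1@6 c2@10, authorship .....1...2
After op 3 (move_left): buffer="vmzbfqodkq" (len 10), cursors c1@5 c2@9, authorship .....1...2
After op 4 (delete): buffer="vmzbqodq" (len 8), cursors c1@4 c2@7, authorship ....1..2
After op 5 (insert('g')): buffer="vmzbgqodgq" (len 10), cursors c1@5 c2@9, authorship ....11..22
After op 6 (move_left): buffer="vmzbgqodgq" (len 10), cursors c1@4 c2@8, authorship ....11..22
After op 7 (add_cursor(3)): buffer="vmzbgqodgq" (len 10), cursors c3@3 c1@4 c2@8, authorship ....11..22
After op 8 (insert('u')): buffer="vmzubugqodugq" (len 13), cursors c3@4 c1@6 c2@11, authorship ...3.111..222
Authorship (.=original, N=cursor N): . . . 3 . 1 1 1 . . 2 2 2
Index 0: author = original

Answer: original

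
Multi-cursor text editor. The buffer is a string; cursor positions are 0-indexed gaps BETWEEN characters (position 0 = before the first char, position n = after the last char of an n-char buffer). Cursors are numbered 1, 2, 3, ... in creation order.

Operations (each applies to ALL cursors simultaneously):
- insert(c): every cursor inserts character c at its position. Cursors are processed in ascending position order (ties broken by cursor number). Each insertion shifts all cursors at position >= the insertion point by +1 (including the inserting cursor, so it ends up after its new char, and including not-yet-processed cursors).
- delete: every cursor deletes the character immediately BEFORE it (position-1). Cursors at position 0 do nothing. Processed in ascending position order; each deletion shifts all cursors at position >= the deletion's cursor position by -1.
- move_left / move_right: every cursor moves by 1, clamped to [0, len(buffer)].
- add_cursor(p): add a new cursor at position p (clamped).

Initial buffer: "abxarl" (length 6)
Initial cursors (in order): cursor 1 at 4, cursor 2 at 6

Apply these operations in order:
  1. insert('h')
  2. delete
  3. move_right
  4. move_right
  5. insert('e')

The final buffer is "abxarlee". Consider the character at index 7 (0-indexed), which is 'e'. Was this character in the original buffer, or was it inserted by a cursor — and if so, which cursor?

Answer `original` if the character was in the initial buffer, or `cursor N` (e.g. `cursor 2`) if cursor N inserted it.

Answer: cursor 2

Derivation:
After op 1 (insert('h')): buffer="abxahrlh" (len 8), cursors c1@5 c2@8, authorship ....1..2
After op 2 (delete): buffer="abxarl" (len 6), cursors c1@4 c2@6, authorship ......
After op 3 (move_right): buffer="abxarl" (len 6), cursors c1@5 c2@6, authorship ......
After op 4 (move_right): buffer="abxarl" (len 6), cursors c1@6 c2@6, authorship ......
After op 5 (insert('e')): buffer="abxarlee" (len 8), cursors c1@8 c2@8, authorship ......12
Authorship (.=original, N=cursor N): . . . . . . 1 2
Index 7: author = 2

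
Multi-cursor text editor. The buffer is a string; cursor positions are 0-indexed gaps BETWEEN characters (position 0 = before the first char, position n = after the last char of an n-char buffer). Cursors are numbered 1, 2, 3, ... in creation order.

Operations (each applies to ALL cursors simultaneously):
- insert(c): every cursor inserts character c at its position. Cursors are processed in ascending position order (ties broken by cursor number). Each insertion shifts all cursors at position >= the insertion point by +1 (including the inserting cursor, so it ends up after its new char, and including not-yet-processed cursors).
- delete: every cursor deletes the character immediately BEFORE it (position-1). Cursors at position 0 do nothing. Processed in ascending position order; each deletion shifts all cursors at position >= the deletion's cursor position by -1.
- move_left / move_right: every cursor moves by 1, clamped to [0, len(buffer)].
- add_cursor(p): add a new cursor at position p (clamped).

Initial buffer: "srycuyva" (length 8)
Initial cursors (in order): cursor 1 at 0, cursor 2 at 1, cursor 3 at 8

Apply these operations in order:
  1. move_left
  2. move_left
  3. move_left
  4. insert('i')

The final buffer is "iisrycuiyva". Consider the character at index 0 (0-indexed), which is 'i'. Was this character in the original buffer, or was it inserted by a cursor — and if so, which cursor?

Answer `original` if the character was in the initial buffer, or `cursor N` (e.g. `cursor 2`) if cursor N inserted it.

Answer: cursor 1

Derivation:
After op 1 (move_left): buffer="srycuyva" (len 8), cursors c1@0 c2@0 c3@7, authorship ........
After op 2 (move_left): buffer="srycuyva" (len 8), cursors c1@0 c2@0 c3@6, authorship ........
After op 3 (move_left): buffer="srycuyva" (len 8), cursors c1@0 c2@0 c3@5, authorship ........
After op 4 (insert('i')): buffer="iisrycuiyva" (len 11), cursors c1@2 c2@2 c3@8, authorship 12.....3...
Authorship (.=original, N=cursor N): 1 2 . . . . . 3 . . .
Index 0: author = 1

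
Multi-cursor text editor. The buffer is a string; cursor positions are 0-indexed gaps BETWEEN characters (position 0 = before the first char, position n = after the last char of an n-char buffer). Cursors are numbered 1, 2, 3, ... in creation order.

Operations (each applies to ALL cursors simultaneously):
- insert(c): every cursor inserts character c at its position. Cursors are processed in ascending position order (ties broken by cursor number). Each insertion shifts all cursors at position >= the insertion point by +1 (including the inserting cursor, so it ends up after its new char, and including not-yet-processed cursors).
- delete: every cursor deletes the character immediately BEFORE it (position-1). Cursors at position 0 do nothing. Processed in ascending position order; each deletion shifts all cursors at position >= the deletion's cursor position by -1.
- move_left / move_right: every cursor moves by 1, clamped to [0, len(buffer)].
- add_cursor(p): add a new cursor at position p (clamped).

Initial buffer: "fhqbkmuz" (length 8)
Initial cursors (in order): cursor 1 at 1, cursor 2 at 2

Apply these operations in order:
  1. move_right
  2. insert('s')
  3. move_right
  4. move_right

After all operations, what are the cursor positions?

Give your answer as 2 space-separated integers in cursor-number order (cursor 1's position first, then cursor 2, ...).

After op 1 (move_right): buffer="fhqbkmuz" (len 8), cursors c1@2 c2@3, authorship ........
After op 2 (insert('s')): buffer="fhsqsbkmuz" (len 10), cursors c1@3 c2@5, authorship ..1.2.....
After op 3 (move_right): buffer="fhsqsbkmuz" (len 10), cursors c1@4 c2@6, authorship ..1.2.....
After op 4 (move_right): buffer="fhsqsbkmuz" (len 10), cursors c1@5 c2@7, authorship ..1.2.....

Answer: 5 7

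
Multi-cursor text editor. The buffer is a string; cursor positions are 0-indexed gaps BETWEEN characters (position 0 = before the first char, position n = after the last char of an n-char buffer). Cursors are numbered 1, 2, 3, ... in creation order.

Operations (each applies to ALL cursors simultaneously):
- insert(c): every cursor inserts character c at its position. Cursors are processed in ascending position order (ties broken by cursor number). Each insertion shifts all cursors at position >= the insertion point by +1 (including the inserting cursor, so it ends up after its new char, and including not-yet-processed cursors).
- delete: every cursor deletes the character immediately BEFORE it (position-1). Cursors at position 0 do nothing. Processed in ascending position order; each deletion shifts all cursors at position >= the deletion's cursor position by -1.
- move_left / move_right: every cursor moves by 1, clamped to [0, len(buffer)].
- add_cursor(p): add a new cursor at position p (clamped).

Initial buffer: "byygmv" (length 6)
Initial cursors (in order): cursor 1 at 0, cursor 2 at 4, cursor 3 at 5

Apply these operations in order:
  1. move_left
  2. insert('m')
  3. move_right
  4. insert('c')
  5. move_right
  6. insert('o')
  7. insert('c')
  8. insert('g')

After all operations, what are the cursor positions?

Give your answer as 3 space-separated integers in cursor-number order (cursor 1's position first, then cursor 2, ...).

After op 1 (move_left): buffer="byygmv" (len 6), cursors c1@0 c2@3 c3@4, authorship ......
After op 2 (insert('m')): buffer="mbyymgmmv" (len 9), cursors c1@1 c2@5 c3@7, authorship 1...2.3..
After op 3 (move_right): buffer="mbyymgmmv" (len 9), cursors c1@2 c2@6 c3@8, authorship 1...2.3..
After op 4 (insert('c')): buffer="mbcyymgcmmcv" (len 12), cursors c1@3 c2@8 c3@11, authorship 1.1..2.23.3.
After op 5 (move_right): buffer="mbcyymgcmmcv" (len 12), cursors c1@4 c2@9 c3@12, authorship 1.1..2.23.3.
After op 6 (insert('o')): buffer="mbcyoymgcmomcvo" (len 15), cursors c1@5 c2@11 c3@15, authorship 1.1.1.2.232.3.3
After op 7 (insert('c')): buffer="mbcyocymgcmocmcvoc" (len 18), cursors c1@6 c2@13 c3@18, authorship 1.1.11.2.2322.3.33
After op 8 (insert('g')): buffer="mbcyocgymgcmocgmcvocg" (len 21), cursors c1@7 c2@15 c3@21, authorship 1.1.111.2.23222.3.333

Answer: 7 15 21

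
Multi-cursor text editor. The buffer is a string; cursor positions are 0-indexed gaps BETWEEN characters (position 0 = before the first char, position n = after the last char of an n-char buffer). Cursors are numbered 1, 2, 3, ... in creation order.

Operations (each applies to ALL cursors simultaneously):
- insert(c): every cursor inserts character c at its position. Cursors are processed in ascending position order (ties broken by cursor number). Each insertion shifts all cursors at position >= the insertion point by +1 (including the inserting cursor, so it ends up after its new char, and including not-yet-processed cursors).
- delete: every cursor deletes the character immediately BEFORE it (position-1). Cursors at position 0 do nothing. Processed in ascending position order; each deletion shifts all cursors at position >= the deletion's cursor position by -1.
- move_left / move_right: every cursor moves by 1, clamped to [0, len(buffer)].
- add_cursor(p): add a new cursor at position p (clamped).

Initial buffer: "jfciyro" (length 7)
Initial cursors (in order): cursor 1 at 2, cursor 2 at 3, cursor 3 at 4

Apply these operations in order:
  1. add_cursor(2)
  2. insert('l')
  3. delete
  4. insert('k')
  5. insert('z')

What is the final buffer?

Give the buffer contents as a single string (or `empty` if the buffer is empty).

After op 1 (add_cursor(2)): buffer="jfciyro" (len 7), cursors c1@2 c4@2 c2@3 c3@4, authorship .......
After op 2 (insert('l')): buffer="jfllclilyro" (len 11), cursors c1@4 c4@4 c2@6 c3@8, authorship ..14.2.3...
After op 3 (delete): buffer="jfciyro" (len 7), cursors c1@2 c4@2 c2@3 c3@4, authorship .......
After op 4 (insert('k')): buffer="jfkkckikyro" (len 11), cursors c1@4 c4@4 c2@6 c3@8, authorship ..14.2.3...
After op 5 (insert('z')): buffer="jfkkzzckzikzyro" (len 15), cursors c1@6 c4@6 c2@9 c3@12, authorship ..1414.22.33...

Answer: jfkkzzckzikzyro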